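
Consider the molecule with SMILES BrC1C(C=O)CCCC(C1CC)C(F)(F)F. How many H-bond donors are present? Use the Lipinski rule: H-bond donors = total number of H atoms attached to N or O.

0

Donors: find every N or O and count the H atoms it carries.
  atom 5 (O): bond orders sum to 2 → 0 H
Lipinski HBD = 0.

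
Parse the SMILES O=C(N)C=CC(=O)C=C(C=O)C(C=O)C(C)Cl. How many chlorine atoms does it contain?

Scan the SMILES for Cl atoms (remember two-letter symbols like Cl and Br are single atoms).
Chlorine count: 1.

1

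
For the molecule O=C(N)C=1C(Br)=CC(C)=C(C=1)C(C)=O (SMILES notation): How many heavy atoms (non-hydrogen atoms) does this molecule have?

Every atom symbol written in the SMILES (organic subset) is one heavy atom; implicit H are not written.
Heavy atoms by element → Br:1, C:10, N:1, O:2.
Total: 14.

14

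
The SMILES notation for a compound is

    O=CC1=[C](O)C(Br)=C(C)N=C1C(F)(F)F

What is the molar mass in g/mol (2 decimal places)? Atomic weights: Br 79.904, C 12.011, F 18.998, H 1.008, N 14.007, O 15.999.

284.03 g/mol

First, the molecular formula is C8H5BrF3NO2 (counting implicit H from valence).
  Br: 1 × 79.904 = 79.904
  C: 8 × 12.011 = 96.088
  F: 3 × 18.998 = 56.994
  H: 5 × 1.008 = 5.040
  N: 1 × 14.007 = 14.007
  O: 2 × 15.999 = 31.998
Sum: 1×79.904 + 8×12.011 + 3×18.998 + 5×1.008 + 1×14.007 + 2×15.999 = 284.031 → 284.03 g/mol.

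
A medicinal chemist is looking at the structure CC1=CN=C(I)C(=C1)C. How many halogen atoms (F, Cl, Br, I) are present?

Halogen atoms appear at heavy-atom position 6 (1×I).
Halogen count: 1.

1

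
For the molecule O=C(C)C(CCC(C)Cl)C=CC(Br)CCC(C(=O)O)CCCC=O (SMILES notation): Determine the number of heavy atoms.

Every atom symbol written in the SMILES (organic subset) is one heavy atom; implicit H are not written.
Heavy atoms by element → Br:1, C:18, Cl:1, O:4.
Total: 24.

24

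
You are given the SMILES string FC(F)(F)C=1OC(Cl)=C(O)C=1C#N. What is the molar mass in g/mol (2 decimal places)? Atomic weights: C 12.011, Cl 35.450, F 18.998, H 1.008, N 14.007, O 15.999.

211.52 g/mol

First, the molecular formula is C6HClF3NO2 (counting implicit H from valence).
  C: 6 × 12.011 = 72.066
  Cl: 1 × 35.450 = 35.450
  F: 3 × 18.998 = 56.994
  H: 1 × 1.008 = 1.008
  N: 1 × 14.007 = 14.007
  O: 2 × 15.999 = 31.998
Sum: 6×12.011 + 1×35.450 + 3×18.998 + 1×1.008 + 1×14.007 + 2×15.999 = 211.523 → 211.52 g/mol.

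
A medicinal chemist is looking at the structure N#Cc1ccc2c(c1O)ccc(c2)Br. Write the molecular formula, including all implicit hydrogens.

C11H6BrNO

Walk through each heavy atom and fill implicit hydrogens from standard valence (C 4, N 3, O 2, S 2, halogen 1); for lowercase aromatic atoms, an aromatic c carries 1 H when it has two neighbours and 0 H with three, and aromatic n carries 0 H:
  atom 1: N, bond orders sum to 3 (valence 3) → 0 H
  atom 2: C, bond orders sum to 4 (valence 4) → 0 H
  atom 3: aromatic c, 3 neighbours → 0 H
  atom 4: aromatic c, 2 neighbours → 1 H
  atom 5: aromatic c, 2 neighbours → 1 H
  atom 6: aromatic c, 3 neighbours → 0 H
  atom 7: aromatic c, 3 neighbours → 0 H
  atom 8: aromatic c, 3 neighbours → 0 H
  atom 9: O, bond orders sum to 1 (valence 2) → 1 H
  atom 10: aromatic c, 2 neighbours → 1 H
  atom 11: aromatic c, 2 neighbours → 1 H
  atom 12: aromatic c, 3 neighbours → 0 H
  atom 13: aromatic c, 2 neighbours → 1 H
  atom 14: Br (halogen, monovalent) → 0 H
Totals → C:11, H:6, Br:1, N:1, O:1.
In Hill order: C11H6BrNO.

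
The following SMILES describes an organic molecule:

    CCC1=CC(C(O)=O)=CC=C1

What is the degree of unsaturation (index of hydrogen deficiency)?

Molecular formula: C9H10O2.
DoU = (2C + 2 + N − H − X) / 2, where X is the halogen count and O/S are ignored.
    = (2·9 + 2 + 0 − 10 − 0) / 2 = 10 / 2 = 5.

5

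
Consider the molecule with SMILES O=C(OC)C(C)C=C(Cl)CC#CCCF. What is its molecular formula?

C11H14ClFO2

Walk through each heavy atom and fill implicit hydrogens from standard valence (C 4, N 3, O 2, S 2, halogen 1):
  atom 1: O, bond orders sum to 2 (valence 2) → 0 H
  atom 2: C, bond orders sum to 4 (valence 4) → 0 H
  atom 3: O, bond orders sum to 2 (valence 2) → 0 H
  atom 4: C, bond orders sum to 1 (valence 4) → 3 H
  atom 5: C, bond orders sum to 3 (valence 4) → 1 H
  atom 6: C, bond orders sum to 1 (valence 4) → 3 H
  atom 7: C, bond orders sum to 3 (valence 4) → 1 H
  atom 8: C, bond orders sum to 4 (valence 4) → 0 H
  atom 9: Cl (halogen, monovalent) → 0 H
  atom 10: C, bond orders sum to 2 (valence 4) → 2 H
  atom 11: C, bond orders sum to 4 (valence 4) → 0 H
  atom 12: C, bond orders sum to 4 (valence 4) → 0 H
  atom 13: C, bond orders sum to 2 (valence 4) → 2 H
  atom 14: C, bond orders sum to 2 (valence 4) → 2 H
  atom 15: F (halogen, monovalent) → 0 H
Totals → C:11, H:14, Cl:1, F:1, O:2.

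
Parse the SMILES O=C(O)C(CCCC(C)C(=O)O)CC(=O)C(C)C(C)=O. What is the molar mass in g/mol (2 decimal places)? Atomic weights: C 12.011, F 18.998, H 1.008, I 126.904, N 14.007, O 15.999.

286.32 g/mol

First, the molecular formula is C14H22O6 (counting implicit H from valence).
  C: 14 × 12.011 = 168.154
  H: 22 × 1.008 = 22.176
  O: 6 × 15.999 = 95.994
Sum: 14×12.011 + 22×1.008 + 6×15.999 = 286.324 → 286.32 g/mol.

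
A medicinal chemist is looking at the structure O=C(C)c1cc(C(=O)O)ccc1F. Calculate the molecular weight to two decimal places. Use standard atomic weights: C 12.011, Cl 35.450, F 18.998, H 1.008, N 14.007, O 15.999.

First, the molecular formula is C9H7FO3 (counting implicit H from valence).
  C: 9 × 12.011 = 108.099
  F: 1 × 18.998 = 18.998
  H: 7 × 1.008 = 7.056
  O: 3 × 15.999 = 47.997
Sum: 9×12.011 + 1×18.998 + 7×1.008 + 3×15.999 = 182.150 → 182.15 g/mol.

182.15 g/mol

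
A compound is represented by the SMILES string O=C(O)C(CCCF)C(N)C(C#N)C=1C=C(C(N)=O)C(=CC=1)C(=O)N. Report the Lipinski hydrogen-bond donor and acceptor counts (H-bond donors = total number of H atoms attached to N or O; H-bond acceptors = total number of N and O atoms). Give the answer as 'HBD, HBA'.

7, 8

Donors: find every N or O and count the H atoms it carries.
  atom 1 (O): bond orders sum to 2 → 0 H
  atom 3 (O): bond orders sum to 1 → 1 H
  atom 10 (N): bond orders sum to 1 → 2 H
  atom 13 (N): bond orders sum to 3 → 0 H
  atom 18 (N): bond orders sum to 1 → 2 H
  atom 19 (O): bond orders sum to 2 → 0 H
  atom 24 (O): bond orders sum to 2 → 0 H
  atom 25 (N): bond orders sum to 1 → 2 H
Lipinski HBD = 7.
Acceptors: N atoms = 4, O atoms = 4 → HBA = 8.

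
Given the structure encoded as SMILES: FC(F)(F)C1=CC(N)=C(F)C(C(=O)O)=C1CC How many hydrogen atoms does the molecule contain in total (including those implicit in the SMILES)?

9

Walk through each heavy atom and fill implicit hydrogens from standard valence (C 4, N 3, O 2, S 2, halogen 1):
  atom 1: F (halogen, monovalent) → 0 H
  atom 2: C, bond orders sum to 4 (valence 4) → 0 H
  atom 3: F (halogen, monovalent) → 0 H
  atom 4: F (halogen, monovalent) → 0 H
  atom 5: C, bond orders sum to 4 (valence 4) → 0 H
  atom 6: C, bond orders sum to 3 (valence 4) → 1 H
  atom 7: C, bond orders sum to 4 (valence 4) → 0 H
  atom 8: N, bond orders sum to 1 (valence 3) → 2 H
  atom 9: C, bond orders sum to 4 (valence 4) → 0 H
  atom 10: F (halogen, monovalent) → 0 H
  atom 11: C, bond orders sum to 4 (valence 4) → 0 H
  atom 12: C, bond orders sum to 4 (valence 4) → 0 H
  atom 13: O, bond orders sum to 2 (valence 2) → 0 H
  atom 14: O, bond orders sum to 1 (valence 2) → 1 H
  atom 15: C, bond orders sum to 4 (valence 4) → 0 H
  atom 16: C, bond orders sum to 2 (valence 4) → 2 H
  atom 17: C, bond orders sum to 1 (valence 4) → 3 H
Total hydrogens: 9.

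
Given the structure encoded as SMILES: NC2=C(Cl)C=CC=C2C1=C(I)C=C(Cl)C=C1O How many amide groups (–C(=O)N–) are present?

Scan the SMILES for the amide motif — none present.
Groups that are present: 1 hydroxyl, 1 primary amine.

0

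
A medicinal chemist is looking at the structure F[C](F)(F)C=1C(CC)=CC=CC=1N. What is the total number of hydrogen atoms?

Walk through each heavy atom and fill implicit hydrogens from standard valence (C 4, N 3, O 2, S 2, halogen 1):
  atom 1: F (halogen, monovalent) → 0 H
  atom 2: C with explicit H count 0
  atom 3: F (halogen, monovalent) → 0 H
  atom 4: F (halogen, monovalent) → 0 H
  atom 5: C, bond orders sum to 4 (valence 4) → 0 H
  atom 6: C, bond orders sum to 4 (valence 4) → 0 H
  atom 7: C, bond orders sum to 2 (valence 4) → 2 H
  atom 8: C, bond orders sum to 1 (valence 4) → 3 H
  atom 9: C, bond orders sum to 3 (valence 4) → 1 H
  atom 10: C, bond orders sum to 3 (valence 4) → 1 H
  atom 11: C, bond orders sum to 3 (valence 4) → 1 H
  atom 12: C, bond orders sum to 4 (valence 4) → 0 H
  atom 13: N, bond orders sum to 1 (valence 3) → 2 H
Total hydrogens: 10.

10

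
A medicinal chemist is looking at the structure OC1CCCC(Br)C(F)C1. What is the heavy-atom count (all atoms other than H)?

Every atom symbol written in the SMILES (organic subset) is one heavy atom; implicit H are not written.
Heavy atoms by element → Br:1, C:7, F:1, O:1.
Total: 10.

10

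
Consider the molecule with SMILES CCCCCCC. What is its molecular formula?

C7H16

Walk through each heavy atom and fill implicit hydrogens from standard valence (C 4, N 3, O 2, S 2, halogen 1):
  atom 1: C, bond orders sum to 1 (valence 4) → 3 H
  atom 2: C, bond orders sum to 2 (valence 4) → 2 H
  atom 3: C, bond orders sum to 2 (valence 4) → 2 H
  atom 4: C, bond orders sum to 2 (valence 4) → 2 H
  atom 5: C, bond orders sum to 2 (valence 4) → 2 H
  atom 6: C, bond orders sum to 2 (valence 4) → 2 H
  atom 7: C, bond orders sum to 1 (valence 4) → 3 H
Totals → C:7, H:16.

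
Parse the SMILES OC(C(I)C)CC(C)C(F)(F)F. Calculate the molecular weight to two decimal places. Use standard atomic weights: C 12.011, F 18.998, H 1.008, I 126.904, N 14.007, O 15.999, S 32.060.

First, the molecular formula is C7H12F3IO (counting implicit H from valence).
  C: 7 × 12.011 = 84.077
  F: 3 × 18.998 = 56.994
  H: 12 × 1.008 = 12.096
  I: 1 × 126.904 = 126.904
  O: 1 × 15.999 = 15.999
Sum: 7×12.011 + 3×18.998 + 12×1.008 + 1×126.904 + 1×15.999 = 296.070 → 296.07 g/mol.

296.07 g/mol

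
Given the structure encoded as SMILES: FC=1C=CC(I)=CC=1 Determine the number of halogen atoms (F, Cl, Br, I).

2

Halogen atoms appear at heavy-atom positions 1, 6 (1×F, 1×I).
Halogen count: 2.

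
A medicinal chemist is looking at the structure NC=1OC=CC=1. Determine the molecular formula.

Walk through each heavy atom and fill implicit hydrogens from standard valence (C 4, N 3, O 2, S 2, halogen 1):
  atom 1: N, bond orders sum to 1 (valence 3) → 2 H
  atom 2: C, bond orders sum to 4 (valence 4) → 0 H
  atom 3: O, bond orders sum to 2 (valence 2) → 0 H
  atom 4: C, bond orders sum to 3 (valence 4) → 1 H
  atom 5: C, bond orders sum to 3 (valence 4) → 1 H
  atom 6: C, bond orders sum to 3 (valence 4) → 1 H
Totals → C:4, H:5, N:1, O:1.
In Hill order: C4H5NO.

C4H5NO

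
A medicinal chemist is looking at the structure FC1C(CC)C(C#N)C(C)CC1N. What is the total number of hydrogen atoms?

Walk through each heavy atom and fill implicit hydrogens from standard valence (C 4, N 3, O 2, S 2, halogen 1):
  atom 1: F (halogen, monovalent) → 0 H
  atom 2: C, bond orders sum to 3 (valence 4) → 1 H
  atom 3: C, bond orders sum to 3 (valence 4) → 1 H
  atom 4: C, bond orders sum to 2 (valence 4) → 2 H
  atom 5: C, bond orders sum to 1 (valence 4) → 3 H
  atom 6: C, bond orders sum to 3 (valence 4) → 1 H
  atom 7: C, bond orders sum to 4 (valence 4) → 0 H
  atom 8: N, bond orders sum to 3 (valence 3) → 0 H
  atom 9: C, bond orders sum to 3 (valence 4) → 1 H
  atom 10: C, bond orders sum to 1 (valence 4) → 3 H
  atom 11: C, bond orders sum to 2 (valence 4) → 2 H
  atom 12: C, bond orders sum to 3 (valence 4) → 1 H
  atom 13: N, bond orders sum to 1 (valence 3) → 2 H
Total hydrogens: 17.

17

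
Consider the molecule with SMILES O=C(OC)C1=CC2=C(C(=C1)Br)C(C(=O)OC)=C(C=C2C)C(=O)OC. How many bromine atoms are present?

1

Scan the SMILES for Br atoms (remember two-letter symbols like Cl and Br are single atoms).
Bromine count: 1.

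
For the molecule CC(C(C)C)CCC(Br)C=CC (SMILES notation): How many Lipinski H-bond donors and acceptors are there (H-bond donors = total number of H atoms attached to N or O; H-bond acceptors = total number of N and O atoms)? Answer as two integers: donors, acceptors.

0, 0

Donors: find every N or O and count the H atoms it carries.
  (no N or O atoms present)
Lipinski HBD = 0.
Acceptors: N atoms = 0, O atoms = 0 → HBA = 0.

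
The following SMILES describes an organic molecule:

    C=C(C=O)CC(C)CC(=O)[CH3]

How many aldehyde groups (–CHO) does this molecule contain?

1

The aldehyde motif appears at heavy-atom position 3 in the SMILES.
Other groups present: 1 alkene, 1 ketone.
Aldehyde count: 1.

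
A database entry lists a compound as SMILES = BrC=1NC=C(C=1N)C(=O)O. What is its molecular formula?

Walk through each heavy atom and fill implicit hydrogens from standard valence (C 4, N 3, O 2, S 2, halogen 1):
  atom 1: Br (halogen, monovalent) → 0 H
  atom 2: C, bond orders sum to 4 (valence 4) → 0 H
  atom 3: N, bond orders sum to 2 (valence 3) → 1 H
  atom 4: C, bond orders sum to 3 (valence 4) → 1 H
  atom 5: C, bond orders sum to 4 (valence 4) → 0 H
  atom 6: C, bond orders sum to 4 (valence 4) → 0 H
  atom 7: N, bond orders sum to 1 (valence 3) → 2 H
  atom 8: C, bond orders sum to 4 (valence 4) → 0 H
  atom 9: O, bond orders sum to 2 (valence 2) → 0 H
  atom 10: O, bond orders sum to 1 (valence 2) → 1 H
Totals → C:5, H:5, Br:1, N:2, O:2.
In Hill order: C5H5BrN2O2.

C5H5BrN2O2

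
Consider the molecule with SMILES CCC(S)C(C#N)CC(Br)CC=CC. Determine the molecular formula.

Walk through each heavy atom and fill implicit hydrogens from standard valence (C 4, N 3, O 2, S 2, halogen 1):
  atom 1: C, bond orders sum to 1 (valence 4) → 3 H
  atom 2: C, bond orders sum to 2 (valence 4) → 2 H
  atom 3: C, bond orders sum to 3 (valence 4) → 1 H
  atom 4: S, bond orders sum to 1 (valence 2) → 1 H
  atom 5: C, bond orders sum to 3 (valence 4) → 1 H
  atom 6: C, bond orders sum to 4 (valence 4) → 0 H
  atom 7: N, bond orders sum to 3 (valence 3) → 0 H
  atom 8: C, bond orders sum to 2 (valence 4) → 2 H
  atom 9: C, bond orders sum to 3 (valence 4) → 1 H
  atom 10: Br (halogen, monovalent) → 0 H
  atom 11: C, bond orders sum to 2 (valence 4) → 2 H
  atom 12: C, bond orders sum to 3 (valence 4) → 1 H
  atom 13: C, bond orders sum to 3 (valence 4) → 1 H
  atom 14: C, bond orders sum to 1 (valence 4) → 3 H
Totals → C:11, H:18, Br:1, N:1, S:1.

C11H18BrNS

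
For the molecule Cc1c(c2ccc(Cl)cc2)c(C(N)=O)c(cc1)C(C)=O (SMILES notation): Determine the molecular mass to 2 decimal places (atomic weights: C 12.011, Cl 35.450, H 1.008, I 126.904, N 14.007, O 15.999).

First, the molecular formula is C16H14ClNO2 (counting implicit H from valence).
  C: 16 × 12.011 = 192.176
  Cl: 1 × 35.450 = 35.450
  H: 14 × 1.008 = 14.112
  N: 1 × 14.007 = 14.007
  O: 2 × 15.999 = 31.998
Sum: 16×12.011 + 1×35.450 + 14×1.008 + 1×14.007 + 2×15.999 = 287.743 → 287.74 g/mol.

287.74 g/mol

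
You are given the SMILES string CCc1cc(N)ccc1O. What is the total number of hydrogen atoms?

11

Walk through each heavy atom and fill implicit hydrogens from standard valence (C 4, N 3, O 2, S 2, halogen 1); for lowercase aromatic atoms, an aromatic c carries 1 H when it has two neighbours and 0 H with three, and aromatic n carries 0 H:
  atom 1: C, bond orders sum to 1 (valence 4) → 3 H
  atom 2: C, bond orders sum to 2 (valence 4) → 2 H
  atom 3: aromatic c, 3 neighbours → 0 H
  atom 4: aromatic c, 2 neighbours → 1 H
  atom 5: aromatic c, 3 neighbours → 0 H
  atom 6: N, bond orders sum to 1 (valence 3) → 2 H
  atom 7: aromatic c, 2 neighbours → 1 H
  atom 8: aromatic c, 2 neighbours → 1 H
  atom 9: aromatic c, 3 neighbours → 0 H
  atom 10: O, bond orders sum to 1 (valence 2) → 1 H
Total hydrogens: 11.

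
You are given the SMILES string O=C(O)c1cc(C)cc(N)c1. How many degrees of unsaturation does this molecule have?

5

Molecular formula: C8H9NO2.
DoU = (2C + 2 + N − H − X) / 2, where X is the halogen count and O/S are ignored.
    = (2·8 + 2 + 1 − 9 − 0) / 2 = 10 / 2 = 5.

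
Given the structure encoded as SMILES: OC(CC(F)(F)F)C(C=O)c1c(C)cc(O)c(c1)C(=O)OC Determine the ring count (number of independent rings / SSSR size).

1

In SMILES, each pair of matching ring-closure digits denotes one ring-closing bond; the number of such bonds equals the number of independent rings.
Ring-closure bonds here: 1.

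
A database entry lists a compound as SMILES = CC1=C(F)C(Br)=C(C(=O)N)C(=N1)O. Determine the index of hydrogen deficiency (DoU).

5

Molecular formula: C7H6BrFN2O2.
DoU = (2C + 2 + N − H − X) / 2, where X is the halogen count and O/S are ignored.
    = (2·7 + 2 + 2 − 6 − 2) / 2 = 10 / 2 = 5.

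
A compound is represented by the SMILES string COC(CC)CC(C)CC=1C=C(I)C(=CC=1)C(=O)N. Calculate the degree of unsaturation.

5

Molecular formula: C15H22INO2.
DoU = (2C + 2 + N − H − X) / 2, where X is the halogen count and O/S are ignored.
    = (2·15 + 2 + 1 − 22 − 1) / 2 = 10 / 2 = 5.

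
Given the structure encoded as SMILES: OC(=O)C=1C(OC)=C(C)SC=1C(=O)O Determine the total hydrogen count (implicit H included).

8

Walk through each heavy atom and fill implicit hydrogens from standard valence (C 4, N 3, O 2, S 2, halogen 1):
  atom 1: O, bond orders sum to 1 (valence 2) → 1 H
  atom 2: C, bond orders sum to 4 (valence 4) → 0 H
  atom 3: O, bond orders sum to 2 (valence 2) → 0 H
  atom 4: C, bond orders sum to 4 (valence 4) → 0 H
  atom 5: C, bond orders sum to 4 (valence 4) → 0 H
  atom 6: O, bond orders sum to 2 (valence 2) → 0 H
  atom 7: C, bond orders sum to 1 (valence 4) → 3 H
  atom 8: C, bond orders sum to 4 (valence 4) → 0 H
  atom 9: C, bond orders sum to 1 (valence 4) → 3 H
  atom 10: S, bond orders sum to 2 (valence 2) → 0 H
  atom 11: C, bond orders sum to 4 (valence 4) → 0 H
  atom 12: C, bond orders sum to 4 (valence 4) → 0 H
  atom 13: O, bond orders sum to 2 (valence 2) → 0 H
  atom 14: O, bond orders sum to 1 (valence 2) → 1 H
Total hydrogens: 8.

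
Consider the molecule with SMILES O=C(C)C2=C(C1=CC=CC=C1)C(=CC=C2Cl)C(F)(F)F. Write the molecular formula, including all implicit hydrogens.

Walk through each heavy atom and fill implicit hydrogens from standard valence (C 4, N 3, O 2, S 2, halogen 1):
  atom 1: O, bond orders sum to 2 (valence 2) → 0 H
  atom 2: C, bond orders sum to 4 (valence 4) → 0 H
  atom 3: C, bond orders sum to 1 (valence 4) → 3 H
  atom 4: C, bond orders sum to 4 (valence 4) → 0 H
  atom 5: C, bond orders sum to 4 (valence 4) → 0 H
  atom 6: C, bond orders sum to 4 (valence 4) → 0 H
  atom 7: C, bond orders sum to 3 (valence 4) → 1 H
  atom 8: C, bond orders sum to 3 (valence 4) → 1 H
  atom 9: C, bond orders sum to 3 (valence 4) → 1 H
  atom 10: C, bond orders sum to 3 (valence 4) → 1 H
  atom 11: C, bond orders sum to 3 (valence 4) → 1 H
  atom 12: C, bond orders sum to 4 (valence 4) → 0 H
  atom 13: C, bond orders sum to 3 (valence 4) → 1 H
  atom 14: C, bond orders sum to 3 (valence 4) → 1 H
  atom 15: C, bond orders sum to 4 (valence 4) → 0 H
  atom 16: Cl (halogen, monovalent) → 0 H
  atom 17: C, bond orders sum to 4 (valence 4) → 0 H
  atom 18: F (halogen, monovalent) → 0 H
  atom 19: F (halogen, monovalent) → 0 H
  atom 20: F (halogen, monovalent) → 0 H
Totals → C:15, H:10, Cl:1, F:3, O:1.

C15H10ClF3O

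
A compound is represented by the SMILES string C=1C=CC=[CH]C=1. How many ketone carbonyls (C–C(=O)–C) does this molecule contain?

0

Scan the SMILES for the ketone motif — none present.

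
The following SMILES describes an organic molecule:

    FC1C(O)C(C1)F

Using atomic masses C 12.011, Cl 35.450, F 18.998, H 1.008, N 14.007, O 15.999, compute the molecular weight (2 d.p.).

108.09 g/mol

First, the molecular formula is C4H6F2O (counting implicit H from valence).
  C: 4 × 12.011 = 48.044
  F: 2 × 18.998 = 37.996
  H: 6 × 1.008 = 6.048
  O: 1 × 15.999 = 15.999
Sum: 4×12.011 + 2×18.998 + 6×1.008 + 1×15.999 = 108.087 → 108.09 g/mol.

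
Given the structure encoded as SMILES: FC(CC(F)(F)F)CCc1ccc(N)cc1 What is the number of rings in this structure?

1

In SMILES, each pair of matching ring-closure digits denotes one ring-closing bond; the number of such bonds equals the number of independent rings.
Ring-closure bonds here: 1.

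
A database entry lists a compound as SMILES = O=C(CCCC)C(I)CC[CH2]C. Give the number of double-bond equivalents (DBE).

1

Molecular formula: C10H19IO.
DoU = (2C + 2 + N − H − X) / 2, where X is the halogen count and O/S are ignored.
    = (2·10 + 2 + 0 − 19 − 1) / 2 = 2 / 2 = 1.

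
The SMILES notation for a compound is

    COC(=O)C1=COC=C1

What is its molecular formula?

Walk through each heavy atom and fill implicit hydrogens from standard valence (C 4, N 3, O 2, S 2, halogen 1):
  atom 1: C, bond orders sum to 1 (valence 4) → 3 H
  atom 2: O, bond orders sum to 2 (valence 2) → 0 H
  atom 3: C, bond orders sum to 4 (valence 4) → 0 H
  atom 4: O, bond orders sum to 2 (valence 2) → 0 H
  atom 5: C, bond orders sum to 4 (valence 4) → 0 H
  atom 6: C, bond orders sum to 3 (valence 4) → 1 H
  atom 7: O, bond orders sum to 2 (valence 2) → 0 H
  atom 8: C, bond orders sum to 3 (valence 4) → 1 H
  atom 9: C, bond orders sum to 3 (valence 4) → 1 H
Totals → C:6, H:6, O:3.
In Hill order: C6H6O3.

C6H6O3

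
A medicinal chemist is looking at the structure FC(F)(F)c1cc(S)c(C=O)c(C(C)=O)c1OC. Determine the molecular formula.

Walk through each heavy atom and fill implicit hydrogens from standard valence (C 4, N 3, O 2, S 2, halogen 1); for lowercase aromatic atoms, an aromatic c carries 1 H when it has two neighbours and 0 H with three, and aromatic n carries 0 H:
  atom 1: F (halogen, monovalent) → 0 H
  atom 2: C, bond orders sum to 4 (valence 4) → 0 H
  atom 3: F (halogen, monovalent) → 0 H
  atom 4: F (halogen, monovalent) → 0 H
  atom 5: aromatic c, 3 neighbours → 0 H
  atom 6: aromatic c, 2 neighbours → 1 H
  atom 7: aromatic c, 3 neighbours → 0 H
  atom 8: S, bond orders sum to 1 (valence 2) → 1 H
  atom 9: aromatic c, 3 neighbours → 0 H
  atom 10: C, bond orders sum to 3 (valence 4) → 1 H
  atom 11: O, bond orders sum to 2 (valence 2) → 0 H
  atom 12: aromatic c, 3 neighbours → 0 H
  atom 13: C, bond orders sum to 4 (valence 4) → 0 H
  atom 14: C, bond orders sum to 1 (valence 4) → 3 H
  atom 15: O, bond orders sum to 2 (valence 2) → 0 H
  atom 16: aromatic c, 3 neighbours → 0 H
  atom 17: O, bond orders sum to 2 (valence 2) → 0 H
  atom 18: C, bond orders sum to 1 (valence 4) → 3 H
Totals → C:11, H:9, F:3, O:3, S:1.
In Hill order: C11H9F3O3S.

C11H9F3O3S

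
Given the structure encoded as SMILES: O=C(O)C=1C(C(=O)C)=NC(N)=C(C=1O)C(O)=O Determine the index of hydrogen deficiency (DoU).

Molecular formula: C9H8N2O6.
DoU = (2C + 2 + N − H − X) / 2, where X is the halogen count and O/S are ignored.
    = (2·9 + 2 + 2 − 8 − 0) / 2 = 14 / 2 = 7.

7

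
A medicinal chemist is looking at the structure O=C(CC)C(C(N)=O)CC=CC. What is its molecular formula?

Walk through each heavy atom and fill implicit hydrogens from standard valence (C 4, N 3, O 2, S 2, halogen 1):
  atom 1: O, bond orders sum to 2 (valence 2) → 0 H
  atom 2: C, bond orders sum to 4 (valence 4) → 0 H
  atom 3: C, bond orders sum to 2 (valence 4) → 2 H
  atom 4: C, bond orders sum to 1 (valence 4) → 3 H
  atom 5: C, bond orders sum to 3 (valence 4) → 1 H
  atom 6: C, bond orders sum to 4 (valence 4) → 0 H
  atom 7: N, bond orders sum to 1 (valence 3) → 2 H
  atom 8: O, bond orders sum to 2 (valence 2) → 0 H
  atom 9: C, bond orders sum to 2 (valence 4) → 2 H
  atom 10: C, bond orders sum to 3 (valence 4) → 1 H
  atom 11: C, bond orders sum to 3 (valence 4) → 1 H
  atom 12: C, bond orders sum to 1 (valence 4) → 3 H
Totals → C:9, H:15, N:1, O:2.
In Hill order: C9H15NO2.

C9H15NO2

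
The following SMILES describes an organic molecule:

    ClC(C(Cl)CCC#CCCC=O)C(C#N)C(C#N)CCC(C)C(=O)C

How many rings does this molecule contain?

In SMILES, each pair of matching ring-closure digits denotes one ring-closing bond; the number of such bonds equals the number of independent rings.
Ring-closure bonds here: 0.

0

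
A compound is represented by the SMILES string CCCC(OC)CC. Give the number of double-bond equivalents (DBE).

Molecular formula: C7H16O.
DoU = (2C + 2 + N − H − X) / 2, where X is the halogen count and O/S are ignored.
    = (2·7 + 2 + 0 − 16 − 0) / 2 = 0 / 2 = 0.

0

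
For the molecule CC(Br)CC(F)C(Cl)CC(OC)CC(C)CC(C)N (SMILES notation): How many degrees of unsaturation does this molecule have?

0

Degree of unsaturation = (number of rings) + (number of π bonds).
Ring closures in the SMILES: 0.
π bonds: none → 0 DoU from unsaturation.
Total DoU = 0 + 0 = 0.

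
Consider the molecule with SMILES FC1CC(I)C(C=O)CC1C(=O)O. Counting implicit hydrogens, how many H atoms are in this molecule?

10

Walk through each heavy atom and fill implicit hydrogens from standard valence (C 4, N 3, O 2, S 2, halogen 1):
  atom 1: F (halogen, monovalent) → 0 H
  atom 2: C, bond orders sum to 3 (valence 4) → 1 H
  atom 3: C, bond orders sum to 2 (valence 4) → 2 H
  atom 4: C, bond orders sum to 3 (valence 4) → 1 H
  atom 5: I (halogen, monovalent) → 0 H
  atom 6: C, bond orders sum to 3 (valence 4) → 1 H
  atom 7: C, bond orders sum to 3 (valence 4) → 1 H
  atom 8: O, bond orders sum to 2 (valence 2) → 0 H
  atom 9: C, bond orders sum to 2 (valence 4) → 2 H
  atom 10: C, bond orders sum to 3 (valence 4) → 1 H
  atom 11: C, bond orders sum to 4 (valence 4) → 0 H
  atom 12: O, bond orders sum to 2 (valence 2) → 0 H
  atom 13: O, bond orders sum to 1 (valence 2) → 1 H
Total hydrogens: 10.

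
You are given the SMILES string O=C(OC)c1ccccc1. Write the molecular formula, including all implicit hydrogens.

C8H8O2

Walk through each heavy atom and fill implicit hydrogens from standard valence (C 4, N 3, O 2, S 2, halogen 1); for lowercase aromatic atoms, an aromatic c carries 1 H when it has two neighbours and 0 H with three, and aromatic n carries 0 H:
  atom 1: O, bond orders sum to 2 (valence 2) → 0 H
  atom 2: C, bond orders sum to 4 (valence 4) → 0 H
  atom 3: O, bond orders sum to 2 (valence 2) → 0 H
  atom 4: C, bond orders sum to 1 (valence 4) → 3 H
  atom 5: aromatic c, 3 neighbours → 0 H
  atom 6: aromatic c, 2 neighbours → 1 H
  atom 7: aromatic c, 2 neighbours → 1 H
  atom 8: aromatic c, 2 neighbours → 1 H
  atom 9: aromatic c, 2 neighbours → 1 H
  atom 10: aromatic c, 2 neighbours → 1 H
Totals → C:8, H:8, O:2.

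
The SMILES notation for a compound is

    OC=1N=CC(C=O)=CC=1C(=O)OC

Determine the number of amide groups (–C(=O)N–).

0

Scan the SMILES for the amide motif — none present.
Groups that are present: 1 aldehyde, 1 ester, 1 hydroxyl.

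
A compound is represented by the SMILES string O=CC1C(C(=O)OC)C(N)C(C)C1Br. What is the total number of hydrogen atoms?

Walk through each heavy atom and fill implicit hydrogens from standard valence (C 4, N 3, O 2, S 2, halogen 1):
  atom 1: O, bond orders sum to 2 (valence 2) → 0 H
  atom 2: C, bond orders sum to 3 (valence 4) → 1 H
  atom 3: C, bond orders sum to 3 (valence 4) → 1 H
  atom 4: C, bond orders sum to 3 (valence 4) → 1 H
  atom 5: C, bond orders sum to 4 (valence 4) → 0 H
  atom 6: O, bond orders sum to 2 (valence 2) → 0 H
  atom 7: O, bond orders sum to 2 (valence 2) → 0 H
  atom 8: C, bond orders sum to 1 (valence 4) → 3 H
  atom 9: C, bond orders sum to 3 (valence 4) → 1 H
  atom 10: N, bond orders sum to 1 (valence 3) → 2 H
  atom 11: C, bond orders sum to 3 (valence 4) → 1 H
  atom 12: C, bond orders sum to 1 (valence 4) → 3 H
  atom 13: C, bond orders sum to 3 (valence 4) → 1 H
  atom 14: Br (halogen, monovalent) → 0 H
Total hydrogens: 14.

14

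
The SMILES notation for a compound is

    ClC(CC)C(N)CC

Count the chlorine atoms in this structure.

1

Scan the SMILES for Cl atoms (remember two-letter symbols like Cl and Br are single atoms).
Chlorine count: 1.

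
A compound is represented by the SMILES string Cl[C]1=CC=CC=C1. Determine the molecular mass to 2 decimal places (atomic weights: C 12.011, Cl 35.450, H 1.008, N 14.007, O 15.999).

First, the molecular formula is C6H5Cl (counting implicit H from valence).
  C: 6 × 12.011 = 72.066
  Cl: 1 × 35.450 = 35.450
  H: 5 × 1.008 = 5.040
Sum: 6×12.011 + 1×35.450 + 5×1.008 = 112.556 → 112.56 g/mol.

112.56 g/mol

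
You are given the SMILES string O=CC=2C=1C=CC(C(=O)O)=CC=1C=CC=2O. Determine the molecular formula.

Walk through each heavy atom and fill implicit hydrogens from standard valence (C 4, N 3, O 2, S 2, halogen 1):
  atom 1: O, bond orders sum to 2 (valence 2) → 0 H
  atom 2: C, bond orders sum to 3 (valence 4) → 1 H
  atom 3: C, bond orders sum to 4 (valence 4) → 0 H
  atom 4: C, bond orders sum to 4 (valence 4) → 0 H
  atom 5: C, bond orders sum to 3 (valence 4) → 1 H
  atom 6: C, bond orders sum to 3 (valence 4) → 1 H
  atom 7: C, bond orders sum to 4 (valence 4) → 0 H
  atom 8: C, bond orders sum to 4 (valence 4) → 0 H
  atom 9: O, bond orders sum to 2 (valence 2) → 0 H
  atom 10: O, bond orders sum to 1 (valence 2) → 1 H
  atom 11: C, bond orders sum to 3 (valence 4) → 1 H
  atom 12: C, bond orders sum to 4 (valence 4) → 0 H
  atom 13: C, bond orders sum to 3 (valence 4) → 1 H
  atom 14: C, bond orders sum to 3 (valence 4) → 1 H
  atom 15: C, bond orders sum to 4 (valence 4) → 0 H
  atom 16: O, bond orders sum to 1 (valence 2) → 1 H
Totals → C:12, H:8, O:4.
In Hill order: C12H8O4.

C12H8O4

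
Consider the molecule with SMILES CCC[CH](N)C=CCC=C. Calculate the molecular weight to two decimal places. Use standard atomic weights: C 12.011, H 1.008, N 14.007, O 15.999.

First, the molecular formula is C9H17N (counting implicit H from valence).
  C: 9 × 12.011 = 108.099
  H: 17 × 1.008 = 17.136
  N: 1 × 14.007 = 14.007
Sum: 9×12.011 + 17×1.008 + 1×14.007 = 139.242 → 139.24 g/mol.

139.24 g/mol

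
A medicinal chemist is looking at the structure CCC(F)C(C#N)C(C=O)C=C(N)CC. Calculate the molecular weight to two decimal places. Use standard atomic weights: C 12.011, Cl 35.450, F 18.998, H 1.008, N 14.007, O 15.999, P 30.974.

First, the molecular formula is C11H17FN2O (counting implicit H from valence).
  C: 11 × 12.011 = 132.121
  F: 1 × 18.998 = 18.998
  H: 17 × 1.008 = 17.136
  N: 2 × 14.007 = 28.014
  O: 1 × 15.999 = 15.999
Sum: 11×12.011 + 1×18.998 + 17×1.008 + 2×14.007 + 1×15.999 = 212.268 → 212.27 g/mol.

212.27 g/mol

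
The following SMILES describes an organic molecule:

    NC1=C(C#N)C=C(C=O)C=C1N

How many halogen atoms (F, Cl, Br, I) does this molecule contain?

Scan the SMILES for the halogen motif — none present.
Groups that are present: 1 aldehyde, 1 nitrile, 2 primary amine.

0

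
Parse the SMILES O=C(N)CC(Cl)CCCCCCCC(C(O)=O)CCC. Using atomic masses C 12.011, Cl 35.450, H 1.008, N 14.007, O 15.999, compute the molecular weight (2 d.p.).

First, the molecular formula is C15H28ClNO3 (counting implicit H from valence).
  C: 15 × 12.011 = 180.165
  Cl: 1 × 35.450 = 35.450
  H: 28 × 1.008 = 28.224
  N: 1 × 14.007 = 14.007
  O: 3 × 15.999 = 47.997
Sum: 15×12.011 + 1×35.450 + 28×1.008 + 1×14.007 + 3×15.999 = 305.843 → 305.84 g/mol.

305.84 g/mol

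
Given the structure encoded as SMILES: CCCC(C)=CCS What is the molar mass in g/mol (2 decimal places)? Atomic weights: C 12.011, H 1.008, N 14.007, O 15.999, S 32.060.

130.25 g/mol

First, the molecular formula is C7H14S (counting implicit H from valence).
  C: 7 × 12.011 = 84.077
  H: 14 × 1.008 = 14.112
  S: 1 × 32.060 = 32.060
Sum: 7×12.011 + 14×1.008 + 1×32.060 = 130.249 → 130.25 g/mol.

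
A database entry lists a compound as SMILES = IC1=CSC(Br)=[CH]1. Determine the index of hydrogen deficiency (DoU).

3

Molecular formula: C4H2BrIS.
DoU = (2C + 2 + N − H − X) / 2, where X is the halogen count and O/S are ignored.
    = (2·4 + 2 + 0 − 2 − 2) / 2 = 6 / 2 = 3.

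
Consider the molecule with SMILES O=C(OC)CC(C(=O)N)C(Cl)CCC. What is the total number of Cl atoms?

1

Scan the SMILES for Cl atoms (remember two-letter symbols like Cl and Br are single atoms).
Chlorine count: 1.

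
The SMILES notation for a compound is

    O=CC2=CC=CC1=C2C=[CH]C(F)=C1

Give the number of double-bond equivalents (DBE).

Degree of unsaturation = (number of rings) + (number of π bonds).
Ring closures in the SMILES: 2.
π bonds: 6 double bonds (each 1 DoU) → 6 DoU from unsaturation.
Total DoU = 2 + 6 = 8.

8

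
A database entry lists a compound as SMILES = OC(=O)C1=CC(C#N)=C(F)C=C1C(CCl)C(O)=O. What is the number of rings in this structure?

1

In SMILES, each pair of matching ring-closure digits denotes one ring-closing bond; the number of such bonds equals the number of independent rings.
Ring-closure bonds here: 1.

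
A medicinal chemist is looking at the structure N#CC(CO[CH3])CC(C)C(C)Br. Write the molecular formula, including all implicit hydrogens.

C9H16BrNO

Walk through each heavy atom and fill implicit hydrogens from standard valence (C 4, N 3, O 2, S 2, halogen 1):
  atom 1: N, bond orders sum to 3 (valence 3) → 0 H
  atom 2: C, bond orders sum to 4 (valence 4) → 0 H
  atom 3: C, bond orders sum to 3 (valence 4) → 1 H
  atom 4: C, bond orders sum to 2 (valence 4) → 2 H
  atom 5: O, bond orders sum to 2 (valence 2) → 0 H
  atom 6: C with explicit H count 3
  atom 7: C, bond orders sum to 2 (valence 4) → 2 H
  atom 8: C, bond orders sum to 3 (valence 4) → 1 H
  atom 9: C, bond orders sum to 1 (valence 4) → 3 H
  atom 10: C, bond orders sum to 3 (valence 4) → 1 H
  atom 11: C, bond orders sum to 1 (valence 4) → 3 H
  atom 12: Br (halogen, monovalent) → 0 H
Totals → C:9, H:16, Br:1, N:1, O:1.
In Hill order: C9H16BrNO.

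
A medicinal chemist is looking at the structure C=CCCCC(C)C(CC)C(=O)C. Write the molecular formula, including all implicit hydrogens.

C12H22O

Walk through each heavy atom and fill implicit hydrogens from standard valence (C 4, N 3, O 2, S 2, halogen 1):
  atom 1: C, bond orders sum to 2 (valence 4) → 2 H
  atom 2: C, bond orders sum to 3 (valence 4) → 1 H
  atom 3: C, bond orders sum to 2 (valence 4) → 2 H
  atom 4: C, bond orders sum to 2 (valence 4) → 2 H
  atom 5: C, bond orders sum to 2 (valence 4) → 2 H
  atom 6: C, bond orders sum to 3 (valence 4) → 1 H
  atom 7: C, bond orders sum to 1 (valence 4) → 3 H
  atom 8: C, bond orders sum to 3 (valence 4) → 1 H
  atom 9: C, bond orders sum to 2 (valence 4) → 2 H
  atom 10: C, bond orders sum to 1 (valence 4) → 3 H
  atom 11: C, bond orders sum to 4 (valence 4) → 0 H
  atom 12: O, bond orders sum to 2 (valence 2) → 0 H
  atom 13: C, bond orders sum to 1 (valence 4) → 3 H
Totals → C:12, H:22, O:1.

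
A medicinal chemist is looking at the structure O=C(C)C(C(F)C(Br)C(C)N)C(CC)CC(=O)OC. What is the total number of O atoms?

3

Scan the SMILES for O atoms (remember two-letter symbols like Cl and Br are single atoms).
Oxygen count: 3.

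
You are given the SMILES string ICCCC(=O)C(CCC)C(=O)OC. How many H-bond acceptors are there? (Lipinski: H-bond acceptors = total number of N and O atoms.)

N atoms: 0; O atoms: 3.
Lipinski HBA = 0 + 3 = 3.

3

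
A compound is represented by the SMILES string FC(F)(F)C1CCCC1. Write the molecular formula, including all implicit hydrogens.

Walk through each heavy atom and fill implicit hydrogens from standard valence (C 4, N 3, O 2, S 2, halogen 1):
  atom 1: F (halogen, monovalent) → 0 H
  atom 2: C, bond orders sum to 4 (valence 4) → 0 H
  atom 3: F (halogen, monovalent) → 0 H
  atom 4: F (halogen, monovalent) → 0 H
  atom 5: C, bond orders sum to 3 (valence 4) → 1 H
  atom 6: C, bond orders sum to 2 (valence 4) → 2 H
  atom 7: C, bond orders sum to 2 (valence 4) → 2 H
  atom 8: C, bond orders sum to 2 (valence 4) → 2 H
  atom 9: C, bond orders sum to 2 (valence 4) → 2 H
Totals → C:6, H:9, F:3.

C6H9F3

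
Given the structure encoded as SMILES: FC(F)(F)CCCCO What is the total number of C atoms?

5

Count every carbon token in the SMILES (each C, including those in ring-closure positions and inside branches).
Carbon count: 5.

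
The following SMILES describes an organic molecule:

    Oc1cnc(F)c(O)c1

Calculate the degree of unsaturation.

Molecular formula: C5H4FNO2.
DoU = (2C + 2 + N − H − X) / 2, where X is the halogen count and O/S are ignored.
    = (2·5 + 2 + 1 − 4 − 1) / 2 = 8 / 2 = 4.

4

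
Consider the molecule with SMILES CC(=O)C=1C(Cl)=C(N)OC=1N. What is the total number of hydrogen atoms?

7

Walk through each heavy atom and fill implicit hydrogens from standard valence (C 4, N 3, O 2, S 2, halogen 1):
  atom 1: C, bond orders sum to 1 (valence 4) → 3 H
  atom 2: C, bond orders sum to 4 (valence 4) → 0 H
  atom 3: O, bond orders sum to 2 (valence 2) → 0 H
  atom 4: C, bond orders sum to 4 (valence 4) → 0 H
  atom 5: C, bond orders sum to 4 (valence 4) → 0 H
  atom 6: Cl (halogen, monovalent) → 0 H
  atom 7: C, bond orders sum to 4 (valence 4) → 0 H
  atom 8: N, bond orders sum to 1 (valence 3) → 2 H
  atom 9: O, bond orders sum to 2 (valence 2) → 0 H
  atom 10: C, bond orders sum to 4 (valence 4) → 0 H
  atom 11: N, bond orders sum to 1 (valence 3) → 2 H
Total hydrogens: 7.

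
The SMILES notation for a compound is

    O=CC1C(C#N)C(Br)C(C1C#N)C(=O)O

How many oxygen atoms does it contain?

3

Scan the SMILES for O atoms (remember two-letter symbols like Cl and Br are single atoms).
Oxygen count: 3.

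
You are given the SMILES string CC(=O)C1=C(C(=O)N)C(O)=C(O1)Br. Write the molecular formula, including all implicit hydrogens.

Walk through each heavy atom and fill implicit hydrogens from standard valence (C 4, N 3, O 2, S 2, halogen 1):
  atom 1: C, bond orders sum to 1 (valence 4) → 3 H
  atom 2: C, bond orders sum to 4 (valence 4) → 0 H
  atom 3: O, bond orders sum to 2 (valence 2) → 0 H
  atom 4: C, bond orders sum to 4 (valence 4) → 0 H
  atom 5: C, bond orders sum to 4 (valence 4) → 0 H
  atom 6: C, bond orders sum to 4 (valence 4) → 0 H
  atom 7: O, bond orders sum to 2 (valence 2) → 0 H
  atom 8: N, bond orders sum to 1 (valence 3) → 2 H
  atom 9: C, bond orders sum to 4 (valence 4) → 0 H
  atom 10: O, bond orders sum to 1 (valence 2) → 1 H
  atom 11: C, bond orders sum to 4 (valence 4) → 0 H
  atom 12: O, bond orders sum to 2 (valence 2) → 0 H
  atom 13: Br (halogen, monovalent) → 0 H
Totals → C:7, H:6, Br:1, N:1, O:4.

C7H6BrNO4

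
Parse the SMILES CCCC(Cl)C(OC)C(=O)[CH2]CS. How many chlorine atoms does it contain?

1

Scan the SMILES for Cl atoms (remember two-letter symbols like Cl and Br are single atoms).
Chlorine count: 1.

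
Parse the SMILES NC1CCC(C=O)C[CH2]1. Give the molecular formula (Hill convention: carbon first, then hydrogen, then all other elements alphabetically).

Walk through each heavy atom and fill implicit hydrogens from standard valence (C 4, N 3, O 2, S 2, halogen 1):
  atom 1: N, bond orders sum to 1 (valence 3) → 2 H
  atom 2: C, bond orders sum to 3 (valence 4) → 1 H
  atom 3: C, bond orders sum to 2 (valence 4) → 2 H
  atom 4: C, bond orders sum to 2 (valence 4) → 2 H
  atom 5: C, bond orders sum to 3 (valence 4) → 1 H
  atom 6: C, bond orders sum to 3 (valence 4) → 1 H
  atom 7: O, bond orders sum to 2 (valence 2) → 0 H
  atom 8: C, bond orders sum to 2 (valence 4) → 2 H
  atom 9: C with explicit H count 2
Totals → C:7, H:13, N:1, O:1.
In Hill order: C7H13NO.

C7H13NO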